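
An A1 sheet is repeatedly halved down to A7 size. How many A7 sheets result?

Each ISO step halves the sheet: 1 × A1 → 2 × A2 → 4 × A3 → 8 × A4 → …
From A1 to A7 is 6 halving steps: 2^6 = 64.

64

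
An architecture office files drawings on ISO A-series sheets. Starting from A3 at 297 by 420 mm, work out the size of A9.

A4: ⌊420/2⌋ × 297 = 210 × 297 mm
A5: ⌊297/2⌋ × 210 = 148 × 210 mm
A6: ⌊210/2⌋ × 148 = 105 × 148 mm
A7: ⌊148/2⌋ × 105 = 74 × 105 mm
A8: ⌊105/2⌋ × 74 = 52 × 74 mm
A9: ⌊74/2⌋ × 52 = 37 × 52 mm

37 × 52 mm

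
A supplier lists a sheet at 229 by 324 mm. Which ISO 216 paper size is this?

Aspect ratio 324/229 ≈ 1.415 — close to the ISO √2 ≈ 1.414.
In the C-series (envelope sizes, between A and B): C4 = 229 × 324 mm.

C4 (229 × 324 mm)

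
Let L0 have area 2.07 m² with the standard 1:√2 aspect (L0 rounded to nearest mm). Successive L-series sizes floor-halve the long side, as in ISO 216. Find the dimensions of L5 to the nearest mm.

Let L0's short side be w mm. w · w√2 = 2.07 m² = 2,070,000 mm², so w ≈ 1209.8 mm and w√2 ≈ 1711.0 mm → L0 = 1210 × 1711 mm.
L1: ⌊1711/2⌋ × 1210 = 855 × 1210 mm
L2: ⌊1210/2⌋ × 855 = 605 × 855 mm
L3: ⌊855/2⌋ × 605 = 427 × 605 mm
L4: ⌊605/2⌋ × 427 = 302 × 427 mm
L5: ⌊427/2⌋ × 302 = 213 × 302 mm

213 × 302 mm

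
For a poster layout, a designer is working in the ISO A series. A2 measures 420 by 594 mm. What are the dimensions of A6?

A3: ⌊594/2⌋ × 420 = 297 × 420 mm
A4: ⌊420/2⌋ × 297 = 210 × 297 mm
A5: ⌊297/2⌋ × 210 = 148 × 210 mm
A6: ⌊210/2⌋ × 148 = 105 × 148 mm

105 × 148 mm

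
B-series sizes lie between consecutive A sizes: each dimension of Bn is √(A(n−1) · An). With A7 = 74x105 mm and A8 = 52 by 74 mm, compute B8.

62 × 88 mm

Short side: √(74 · 52) = √3848 ≈ 62.0 → 62 mm
Long side: √(105 · 74) = √7770 ≈ 88.1 → 88 mm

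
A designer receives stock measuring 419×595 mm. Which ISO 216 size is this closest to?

A2 (420 × 594 mm)

Aspect ratio 595/419 ≈ 1.420 — close to the ISO √2 ≈ 1.414.
In the A-series (A0 area = 1 m²): A2 = 420 × 594 mm.
Off by 2 mm total — nearest standard size.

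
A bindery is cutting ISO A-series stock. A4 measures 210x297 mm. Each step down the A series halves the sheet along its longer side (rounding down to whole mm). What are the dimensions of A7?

74 × 105 mm

A5: ⌊297/2⌋ × 210 = 148 × 210 mm
A6: ⌊210/2⌋ × 148 = 105 × 148 mm
A7: ⌊148/2⌋ × 105 = 74 × 105 mm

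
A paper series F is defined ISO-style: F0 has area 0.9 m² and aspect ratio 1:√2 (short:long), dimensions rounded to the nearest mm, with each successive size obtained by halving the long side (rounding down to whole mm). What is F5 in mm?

Let F0's short side be w mm. w · w√2 = 0.9 m² = 900,000 mm², so w ≈ 797.7 mm and w√2 ≈ 1128.2 mm → F0 = 798 × 1128 mm.
F1: ⌊1128/2⌋ × 798 = 564 × 798 mm
F2: ⌊798/2⌋ × 564 = 399 × 564 mm
F3: ⌊564/2⌋ × 399 = 282 × 399 mm
F4: ⌊399/2⌋ × 282 = 199 × 282 mm
F5: ⌊282/2⌋ × 199 = 141 × 199 mm

141 × 199 mm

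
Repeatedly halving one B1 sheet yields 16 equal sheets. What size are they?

B5

16 = 2^4, so 4 halving steps.
B1 → B2 → … → B5 after 4 steps.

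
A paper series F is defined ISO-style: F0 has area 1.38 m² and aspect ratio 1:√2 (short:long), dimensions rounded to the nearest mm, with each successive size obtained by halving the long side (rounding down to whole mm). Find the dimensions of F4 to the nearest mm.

247 × 349 mm

Let F0's short side be w mm. w · w√2 = 1.38 m² = 1,380,000 mm², so w ≈ 987.8 mm and w√2 ≈ 1397.0 mm → F0 = 988 × 1397 mm.
F1: ⌊1397/2⌋ × 988 = 698 × 988 mm
F2: ⌊988/2⌋ × 698 = 494 × 698 mm
F3: ⌊698/2⌋ × 494 = 349 × 494 mm
F4: ⌊494/2⌋ × 349 = 247 × 349 mm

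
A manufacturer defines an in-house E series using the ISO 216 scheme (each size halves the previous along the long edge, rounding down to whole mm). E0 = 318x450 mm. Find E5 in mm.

56 × 79 mm

E1: ⌊450/2⌋ × 318 = 225 × 318 mm
E2: ⌊318/2⌋ × 225 = 159 × 225 mm
E3: ⌊225/2⌋ × 159 = 112 × 159 mm
E4: ⌊159/2⌋ × 112 = 79 × 112 mm
E5: ⌊112/2⌋ × 79 = 56 × 79 mm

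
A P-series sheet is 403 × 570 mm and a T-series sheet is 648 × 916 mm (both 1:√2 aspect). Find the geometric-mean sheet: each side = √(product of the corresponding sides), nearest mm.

Short side: √(403 · 648) = √261144 ≈ 511.0 → 511 mm
Long side: √(570 · 916) = √522120 ≈ 722.6 → 723 mm

511 × 723 mm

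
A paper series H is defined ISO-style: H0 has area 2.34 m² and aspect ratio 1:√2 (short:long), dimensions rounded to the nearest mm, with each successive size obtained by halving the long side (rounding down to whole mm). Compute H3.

Let H0's short side be w mm. w · w√2 = 2.34 m² = 2,340,000 mm², so w ≈ 1286.3 mm and w√2 ≈ 1819.1 mm → H0 = 1286 × 1819 mm.
H1: ⌊1819/2⌋ × 1286 = 909 × 1286 mm
H2: ⌊1286/2⌋ × 909 = 643 × 909 mm
H3: ⌊909/2⌋ × 643 = 454 × 643 mm

454 × 643 mm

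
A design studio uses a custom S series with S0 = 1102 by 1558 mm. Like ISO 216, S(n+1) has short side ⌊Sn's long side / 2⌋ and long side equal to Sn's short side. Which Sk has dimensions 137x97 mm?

S0: 1102 × 1558 mm
S1: 779 × 1102 mm
S2: 551 × 779 mm
S3: 389 × 551 mm
S4: 275 × 389 mm
S5: 194 × 275 mm
S6: 137 × 194 mm
S7: 97 × 137 mm
S8: 68 × 97 mm
→ matches S7.

S7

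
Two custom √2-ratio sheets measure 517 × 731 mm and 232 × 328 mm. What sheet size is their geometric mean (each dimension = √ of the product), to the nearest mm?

346 × 490 mm

Short side: √(517 · 232) = √119944 ≈ 346.3 → 346 mm
Long side: √(731 · 328) = √239768 ≈ 489.7 → 490 mm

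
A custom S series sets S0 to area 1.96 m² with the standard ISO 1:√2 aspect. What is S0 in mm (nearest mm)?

1177 × 1665 mm

Let the short side be w mm. Then w · w√2 = 1.96 m² = 1,960,000 mm².
w² = 1,960,000/√2, so w ≈ 1177.3 mm; long side = w√2 ≈ 1664.9 mm.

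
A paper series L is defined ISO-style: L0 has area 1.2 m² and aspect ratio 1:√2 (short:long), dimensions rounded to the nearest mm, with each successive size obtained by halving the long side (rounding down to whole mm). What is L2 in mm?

460 × 651 mm

Let L0's short side be w mm. w · w√2 = 1.2 m² = 1,200,000 mm², so w ≈ 921.2 mm and w√2 ≈ 1302.7 mm → L0 = 921 × 1303 mm.
L1: ⌊1303/2⌋ × 921 = 651 × 921 mm
L2: ⌊921/2⌋ × 651 = 460 × 651 mm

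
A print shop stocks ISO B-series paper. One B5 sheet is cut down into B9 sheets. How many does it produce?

B5 = 176 × 250 mm; B9 = 44 × 62 mm.
Each halving step doubles the count; 4 steps from B5 to B9.
2^4 = 16.

16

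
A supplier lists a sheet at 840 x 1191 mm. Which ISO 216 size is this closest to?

Aspect ratio 1191/840 ≈ 1.418 — close to the ISO √2 ≈ 1.414.
In the A-series (A0 area = 1 m²): A0 = 841 × 1189 mm.
Off by 3 mm total — nearest standard size.

A0 (841 × 1189 mm)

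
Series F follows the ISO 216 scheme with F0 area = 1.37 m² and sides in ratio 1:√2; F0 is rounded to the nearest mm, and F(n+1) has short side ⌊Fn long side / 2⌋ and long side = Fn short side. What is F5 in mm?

174 × 246 mm

Let F0's short side be w mm. w · w√2 = 1.37 m² = 1,370,000 mm², so w ≈ 984.2 mm and w√2 ≈ 1391.9 mm → F0 = 984 × 1392 mm.
F1: ⌊1392/2⌋ × 984 = 696 × 984 mm
F2: ⌊984/2⌋ × 696 = 492 × 696 mm
F3: ⌊696/2⌋ × 492 = 348 × 492 mm
F4: ⌊492/2⌋ × 348 = 246 × 348 mm
F5: ⌊348/2⌋ × 246 = 174 × 246 mm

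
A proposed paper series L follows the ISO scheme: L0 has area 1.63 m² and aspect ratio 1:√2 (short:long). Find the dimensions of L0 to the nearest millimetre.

1074 × 1518 mm

Let the short side be w mm. Then w · w√2 = 1.63 m² = 1,630,000 mm².
w² = 1,630,000/√2, so w ≈ 1073.6 mm; long side = w√2 ≈ 1518.3 mm.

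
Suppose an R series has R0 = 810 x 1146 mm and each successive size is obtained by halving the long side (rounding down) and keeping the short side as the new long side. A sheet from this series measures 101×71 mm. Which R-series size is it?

R7

R0: 810 × 1146 mm
R1: 573 × 810 mm
R2: 405 × 573 mm
R3: 286 × 405 mm
R4: 202 × 286 mm
R5: 143 × 202 mm
R6: 101 × 143 mm
R7: 71 × 101 mm
R8: 50 × 71 mm
→ matches R7.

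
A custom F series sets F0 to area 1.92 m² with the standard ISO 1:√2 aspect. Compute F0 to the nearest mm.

Let the short side be w mm. Then w · w√2 = 1.92 m² = 1,920,000 mm².
w² = 1,920,000/√2, so w ≈ 1165.2 mm; long side = w√2 ≈ 1647.8 mm.

1165 × 1648 mm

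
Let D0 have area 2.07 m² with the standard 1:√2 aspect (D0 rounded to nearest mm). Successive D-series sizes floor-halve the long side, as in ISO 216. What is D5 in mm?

213 × 302 mm

Let D0's short side be w mm. w · w√2 = 2.07 m² = 2,070,000 mm², so w ≈ 1209.8 mm and w√2 ≈ 1711.0 mm → D0 = 1210 × 1711 mm.
D1: ⌊1711/2⌋ × 1210 = 855 × 1210 mm
D2: ⌊1210/2⌋ × 855 = 605 × 855 mm
D3: ⌊855/2⌋ × 605 = 427 × 605 mm
D4: ⌊605/2⌋ × 427 = 302 × 427 mm
D5: ⌊427/2⌋ × 302 = 213 × 302 mm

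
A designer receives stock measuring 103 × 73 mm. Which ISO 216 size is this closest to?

A7 (74 × 105 mm)

Aspect ratio 103/73 ≈ 1.411 — close to the ISO √2 ≈ 1.414.
In the A-series (A0 area = 1 m²): A7 = 74 × 105 mm.
Off by 3 mm total — nearest standard size.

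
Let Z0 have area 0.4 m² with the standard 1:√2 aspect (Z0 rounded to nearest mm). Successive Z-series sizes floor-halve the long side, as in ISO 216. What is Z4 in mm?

Let Z0's short side be w mm. w · w√2 = 0.4 m² = 400,000 mm², so w ≈ 531.8 mm and w√2 ≈ 752.1 mm → Z0 = 532 × 752 mm.
Z1: ⌊752/2⌋ × 532 = 376 × 532 mm
Z2: ⌊532/2⌋ × 376 = 266 × 376 mm
Z3: ⌊376/2⌋ × 266 = 188 × 266 mm
Z4: ⌊266/2⌋ × 188 = 133 × 188 mm

133 × 188 mm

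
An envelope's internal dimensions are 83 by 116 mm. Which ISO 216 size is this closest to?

C7 (81 × 114 mm)

Aspect ratio 116/83 ≈ 1.398 (ISO target is √2 ≈ 1.414).
In the C-series (envelope sizes, between A and B): C7 = 81 × 114 mm.
Off by 4 mm total — nearest standard size.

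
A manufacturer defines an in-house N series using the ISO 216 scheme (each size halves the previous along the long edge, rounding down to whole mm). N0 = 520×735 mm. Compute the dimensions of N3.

N1: ⌊735/2⌋ × 520 = 367 × 520 mm
N2: ⌊520/2⌋ × 367 = 260 × 367 mm
N3: ⌊367/2⌋ × 260 = 183 × 260 mm

183 × 260 mm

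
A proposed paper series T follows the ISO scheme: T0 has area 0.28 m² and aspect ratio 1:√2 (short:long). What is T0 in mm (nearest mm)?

445 × 629 mm

Let the short side be w mm. Then w · w√2 = 0.28 m² = 280,000 mm².
w² = 280,000/√2, so w ≈ 445.0 mm; long side = w√2 ≈ 629.3 mm.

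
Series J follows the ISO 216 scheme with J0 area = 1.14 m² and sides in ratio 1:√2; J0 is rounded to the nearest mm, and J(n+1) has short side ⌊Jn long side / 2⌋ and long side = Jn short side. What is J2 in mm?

Let J0's short side be w mm. w · w√2 = 1.14 m² = 1,140,000 mm², so w ≈ 897.8 mm and w√2 ≈ 1269.7 mm → J0 = 898 × 1270 mm.
J1: ⌊1270/2⌋ × 898 = 635 × 898 mm
J2: ⌊898/2⌋ × 635 = 449 × 635 mm

449 × 635 mm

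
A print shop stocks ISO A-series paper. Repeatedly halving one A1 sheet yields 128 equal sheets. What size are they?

A8

128 = 2^7, so 7 halving steps.
A1 → A2 → … → A8 after 7 steps.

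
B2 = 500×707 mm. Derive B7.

88 × 125 mm

B3: ⌊707/2⌋ × 500 = 353 × 500 mm
B4: ⌊500/2⌋ × 353 = 250 × 353 mm
B5: ⌊353/2⌋ × 250 = 176 × 250 mm
B6: ⌊250/2⌋ × 176 = 125 × 176 mm
B7: ⌊176/2⌋ × 125 = 88 × 125 mm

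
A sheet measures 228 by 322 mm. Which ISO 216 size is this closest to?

Aspect ratio 322/228 ≈ 1.412 — close to the ISO √2 ≈ 1.414.
In the C-series (envelope sizes, between A and B): C4 = 229 × 324 mm.
Off by 3 mm total — nearest standard size.

C4 (229 × 324 mm)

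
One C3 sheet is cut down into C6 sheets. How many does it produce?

8

C3 = 324 × 458 mm; C6 = 114 × 162 mm.
Each halving step doubles the count; 3 steps from C3 to C6.
2^3 = 8.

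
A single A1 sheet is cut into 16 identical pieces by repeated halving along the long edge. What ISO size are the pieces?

16 = 2^4, so 4 halving steps.
A1 → A2 → … → A5 after 4 steps.

A5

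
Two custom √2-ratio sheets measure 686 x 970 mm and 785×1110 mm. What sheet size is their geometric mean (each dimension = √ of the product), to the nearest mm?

734 × 1038 mm

Short side: √(686 · 785) = √538510 ≈ 733.8 → 734 mm
Long side: √(970 · 1110) = √1076700 ≈ 1037.6 → 1038 mm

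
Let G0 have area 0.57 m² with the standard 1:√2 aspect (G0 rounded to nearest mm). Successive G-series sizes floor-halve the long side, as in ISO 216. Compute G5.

Let G0's short side be w mm. w · w√2 = 0.57 m² = 570,000 mm², so w ≈ 634.9 mm and w√2 ≈ 897.8 mm → G0 = 635 × 898 mm.
G1: ⌊898/2⌋ × 635 = 449 × 635 mm
G2: ⌊635/2⌋ × 449 = 317 × 449 mm
G3: ⌊449/2⌋ × 317 = 224 × 317 mm
G4: ⌊317/2⌋ × 224 = 158 × 224 mm
G5: ⌊224/2⌋ × 158 = 112 × 158 mm

112 × 158 mm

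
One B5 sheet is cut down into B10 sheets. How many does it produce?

32

B5 = 176 × 250 mm; B10 = 31 × 44 mm.
Each halving step doubles the count; 5 steps from B5 to B10.
2^5 = 32.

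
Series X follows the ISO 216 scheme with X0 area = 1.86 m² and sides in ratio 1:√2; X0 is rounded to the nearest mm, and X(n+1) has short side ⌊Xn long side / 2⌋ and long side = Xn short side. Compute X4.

286 × 405 mm

Let X0's short side be w mm. w · w√2 = 1.86 m² = 1,860,000 mm², so w ≈ 1146.8 mm and w√2 ≈ 1621.9 mm → X0 = 1147 × 1622 mm.
X1: ⌊1622/2⌋ × 1147 = 811 × 1147 mm
X2: ⌊1147/2⌋ × 811 = 573 × 811 mm
X3: ⌊811/2⌋ × 573 = 405 × 573 mm
X4: ⌊573/2⌋ × 405 = 286 × 405 mm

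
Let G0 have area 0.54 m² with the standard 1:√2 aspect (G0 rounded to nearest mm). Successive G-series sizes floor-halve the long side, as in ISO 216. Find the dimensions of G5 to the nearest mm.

Let G0's short side be w mm. w · w√2 = 0.54 m² = 540,000 mm², so w ≈ 617.9 mm and w√2 ≈ 873.9 mm → G0 = 618 × 874 mm.
G1: ⌊874/2⌋ × 618 = 437 × 618 mm
G2: ⌊618/2⌋ × 437 = 309 × 437 mm
G3: ⌊437/2⌋ × 309 = 218 × 309 mm
G4: ⌊309/2⌋ × 218 = 154 × 218 mm
G5: ⌊218/2⌋ × 154 = 109 × 154 mm

109 × 154 mm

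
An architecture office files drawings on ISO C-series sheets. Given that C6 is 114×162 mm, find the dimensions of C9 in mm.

40 × 57 mm

C7: ⌊162/2⌋ × 114 = 81 × 114 mm
C8: ⌊114/2⌋ × 81 = 57 × 81 mm
C9: ⌊81/2⌋ × 57 = 40 × 57 mm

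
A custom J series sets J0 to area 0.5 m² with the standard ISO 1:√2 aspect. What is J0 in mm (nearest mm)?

Let the short side be w mm. Then w · w√2 = 0.5 m² = 500,000 mm².
w² = 500,000/√2, so w ≈ 594.6 mm; long side = w√2 ≈ 840.9 mm.

595 × 841 mm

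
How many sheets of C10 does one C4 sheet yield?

64

C4 = 229 × 324 mm; C10 = 28 × 40 mm.
Each halving step doubles the count; 6 steps from C4 to C10.
2^6 = 64.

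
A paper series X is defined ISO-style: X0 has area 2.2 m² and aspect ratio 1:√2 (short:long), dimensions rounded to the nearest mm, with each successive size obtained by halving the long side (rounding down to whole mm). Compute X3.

Let X0's short side be w mm. w · w√2 = 2.2 m² = 2,200,000 mm², so w ≈ 1247.3 mm and w√2 ≈ 1763.9 mm → X0 = 1247 × 1764 mm.
X1: ⌊1764/2⌋ × 1247 = 882 × 1247 mm
X2: ⌊1247/2⌋ × 882 = 623 × 882 mm
X3: ⌊882/2⌋ × 623 = 441 × 623 mm

441 × 623 mm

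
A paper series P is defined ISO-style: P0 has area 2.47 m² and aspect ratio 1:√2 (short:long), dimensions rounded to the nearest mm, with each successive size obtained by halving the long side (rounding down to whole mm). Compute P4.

330 × 467 mm

Let P0's short side be w mm. w · w√2 = 2.47 m² = 2,470,000 mm², so w ≈ 1321.6 mm and w√2 ≈ 1869.0 mm → P0 = 1322 × 1869 mm.
P1: ⌊1869/2⌋ × 1322 = 934 × 1322 mm
P2: ⌊1322/2⌋ × 934 = 661 × 934 mm
P3: ⌊934/2⌋ × 661 = 467 × 661 mm
P4: ⌊661/2⌋ × 467 = 330 × 467 mm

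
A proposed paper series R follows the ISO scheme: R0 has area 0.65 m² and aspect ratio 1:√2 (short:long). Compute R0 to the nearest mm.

678 × 959 mm

Let the short side be w mm. Then w · w√2 = 0.65 m² = 650,000 mm².
w² = 650,000/√2, so w ≈ 678.0 mm; long side = w√2 ≈ 958.8 mm.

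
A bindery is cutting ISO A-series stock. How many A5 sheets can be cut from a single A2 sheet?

Each ISO step halves the sheet: 1 × A2 → 2 × A3 → 4 × A4 → 8 × A5
From A2 to A5 is 3 halving steps: 2^3 = 8.

8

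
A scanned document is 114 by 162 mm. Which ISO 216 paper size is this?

Aspect ratio 162/114 ≈ 1.421 — close to the ISO √2 ≈ 1.414.
In the C-series (envelope sizes, between A and B): C6 = 114 × 162 mm.

C6 (114 × 162 mm)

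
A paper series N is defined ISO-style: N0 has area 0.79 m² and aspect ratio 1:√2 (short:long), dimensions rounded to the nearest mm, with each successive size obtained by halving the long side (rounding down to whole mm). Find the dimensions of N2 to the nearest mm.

373 × 528 mm

Let N0's short side be w mm. w · w√2 = 0.79 m² = 790,000 mm², so w ≈ 747.4 mm and w√2 ≈ 1057.0 mm → N0 = 747 × 1057 mm.
N1: ⌊1057/2⌋ × 747 = 528 × 747 mm
N2: ⌊747/2⌋ × 528 = 373 × 528 mm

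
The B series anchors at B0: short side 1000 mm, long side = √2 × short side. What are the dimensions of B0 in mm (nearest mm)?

1000 × 1414 mm

Short side = 1000 mm; long side = 1000√2 ≈ 1414.2 mm.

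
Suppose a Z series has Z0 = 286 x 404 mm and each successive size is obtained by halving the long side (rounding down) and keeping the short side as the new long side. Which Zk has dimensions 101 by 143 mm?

Z3

Z0: 286 × 404 mm
Z1: 202 × 286 mm
Z2: 143 × 202 mm
Z3: 101 × 143 mm
Z4: 71 × 101 mm
→ matches Z3.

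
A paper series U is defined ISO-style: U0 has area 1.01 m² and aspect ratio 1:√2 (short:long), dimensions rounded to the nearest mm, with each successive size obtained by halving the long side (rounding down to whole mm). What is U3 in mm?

298 × 422 mm

Let U0's short side be w mm. w · w√2 = 1.01 m² = 1,010,000 mm², so w ≈ 845.1 mm and w√2 ≈ 1195.1 mm → U0 = 845 × 1195 mm.
U1: ⌊1195/2⌋ × 845 = 597 × 845 mm
U2: ⌊845/2⌋ × 597 = 422 × 597 mm
U3: ⌊597/2⌋ × 422 = 298 × 422 mm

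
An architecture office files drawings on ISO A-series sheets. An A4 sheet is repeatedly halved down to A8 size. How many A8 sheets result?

A4 = 210 × 297 mm; A8 = 52 × 74 mm.
Each halving step doubles the count; 4 steps from A4 to A8.
2^4 = 16.

16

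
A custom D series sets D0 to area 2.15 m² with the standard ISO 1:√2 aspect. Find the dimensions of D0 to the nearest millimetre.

1233 × 1744 mm

Let the short side be w mm. Then w · w√2 = 2.15 m² = 2,150,000 mm².
w² = 2,150,000/√2, so w ≈ 1233.0 mm; long side = w√2 ≈ 1743.7 mm.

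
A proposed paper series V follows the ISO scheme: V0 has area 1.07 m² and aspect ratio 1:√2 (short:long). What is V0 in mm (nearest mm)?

870 × 1230 mm

Let the short side be w mm. Then w · w√2 = 1.07 m² = 1,070,000 mm².
w² = 1,070,000/√2, so w ≈ 869.8 mm; long side = w√2 ≈ 1230.1 mm.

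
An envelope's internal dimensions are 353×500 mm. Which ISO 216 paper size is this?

B3 (353 × 500 mm)

Aspect ratio 500/353 ≈ 1.416 — close to the ISO √2 ≈ 1.414.
In the B-series (B0 = 1000 × 1414 mm): B3 = 353 × 500 mm.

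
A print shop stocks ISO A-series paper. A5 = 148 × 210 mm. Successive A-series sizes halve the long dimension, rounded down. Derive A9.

37 × 52 mm

A6: ⌊210/2⌋ × 148 = 105 × 148 mm
A7: ⌊148/2⌋ × 105 = 74 × 105 mm
A8: ⌊105/2⌋ × 74 = 52 × 74 mm
A9: ⌊74/2⌋ × 52 = 37 × 52 mm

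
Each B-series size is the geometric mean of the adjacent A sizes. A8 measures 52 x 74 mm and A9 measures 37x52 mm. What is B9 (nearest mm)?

Short side: √(52 · 37) = √1924 ≈ 43.9 → 44 mm
Long side: √(74 · 52) = √3848 ≈ 62.0 → 62 mm

44 × 62 mm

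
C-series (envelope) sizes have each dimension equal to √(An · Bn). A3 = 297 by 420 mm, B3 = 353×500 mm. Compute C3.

324 × 458 mm

Short side: √(297 · 353) = √104841 ≈ 323.8 → 324 mm
Long side: √(420 · 500) = √210000 ≈ 458.3 → 458 mm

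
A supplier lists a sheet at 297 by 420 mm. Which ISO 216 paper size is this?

Aspect ratio 420/297 ≈ 1.414 — close to the ISO √2 ≈ 1.414.
In the A-series (A0 area = 1 m²): A3 = 297 × 420 mm.

A3 (297 × 420 mm)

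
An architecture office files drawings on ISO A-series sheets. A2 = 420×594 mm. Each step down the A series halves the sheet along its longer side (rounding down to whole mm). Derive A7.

74 × 105 mm

A3: ⌊594/2⌋ × 420 = 297 × 420 mm
A4: ⌊420/2⌋ × 297 = 210 × 297 mm
A5: ⌊297/2⌋ × 210 = 148 × 210 mm
A6: ⌊210/2⌋ × 148 = 105 × 148 mm
A7: ⌊148/2⌋ × 105 = 74 × 105 mm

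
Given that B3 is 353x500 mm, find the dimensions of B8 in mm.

B4: ⌊500/2⌋ × 353 = 250 × 353 mm
B5: ⌊353/2⌋ × 250 = 176 × 250 mm
B6: ⌊250/2⌋ × 176 = 125 × 176 mm
B7: ⌊176/2⌋ × 125 = 88 × 125 mm
B8: ⌊125/2⌋ × 88 = 62 × 88 mm

62 × 88 mm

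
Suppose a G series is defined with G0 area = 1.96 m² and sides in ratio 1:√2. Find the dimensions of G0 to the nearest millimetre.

Let the short side be w mm. Then w · w√2 = 1.96 m² = 1,960,000 mm².
w² = 1,960,000/√2, so w ≈ 1177.3 mm; long side = w√2 ≈ 1664.9 mm.

1177 × 1665 mm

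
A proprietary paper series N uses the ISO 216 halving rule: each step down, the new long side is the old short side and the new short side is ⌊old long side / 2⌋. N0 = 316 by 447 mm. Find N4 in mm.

79 × 111 mm

N1: ⌊447/2⌋ × 316 = 223 × 316 mm
N2: ⌊316/2⌋ × 223 = 158 × 223 mm
N3: ⌊223/2⌋ × 158 = 111 × 158 mm
N4: ⌊158/2⌋ × 111 = 79 × 111 mm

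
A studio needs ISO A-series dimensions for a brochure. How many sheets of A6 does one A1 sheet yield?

32

Each ISO step halves the sheet: 1 × A1 → 2 × A2 → 4 × A3 → 8 × A4 → …
From A1 to A6 is 5 halving steps: 2^5 = 32.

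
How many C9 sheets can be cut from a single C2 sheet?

128

C2 = 458 × 648 mm; C9 = 40 × 57 mm.
Each halving step doubles the count; 7 steps from C2 to C9.
2^7 = 128.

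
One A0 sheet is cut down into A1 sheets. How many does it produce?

A0 = 841 × 1189 mm; A1 = 594 × 841 mm.
Each halving step doubles the count; 1 step from A0 to A1.
2^1 = 2.

2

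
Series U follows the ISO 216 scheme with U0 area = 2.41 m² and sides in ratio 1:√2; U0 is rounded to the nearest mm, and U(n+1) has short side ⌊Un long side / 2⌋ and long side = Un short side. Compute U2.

Let U0's short side be w mm. w · w√2 = 2.41 m² = 2,410,000 mm², so w ≈ 1305.4 mm and w√2 ≈ 1846.1 mm → U0 = 1305 × 1846 mm.
U1: ⌊1846/2⌋ × 1305 = 923 × 1305 mm
U2: ⌊1305/2⌋ × 923 = 652 × 923 mm

652 × 923 mm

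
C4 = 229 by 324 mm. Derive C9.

C5: ⌊324/2⌋ × 229 = 162 × 229 mm
C6: ⌊229/2⌋ × 162 = 114 × 162 mm
C7: ⌊162/2⌋ × 114 = 81 × 114 mm
C8: ⌊114/2⌋ × 81 = 57 × 81 mm
C9: ⌊81/2⌋ × 57 = 40 × 57 mm

40 × 57 mm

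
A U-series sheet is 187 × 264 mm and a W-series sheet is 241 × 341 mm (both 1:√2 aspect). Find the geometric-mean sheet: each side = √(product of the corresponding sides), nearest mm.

212 × 300 mm

Short side: √(187 · 241) = √45067 ≈ 212.3 → 212 mm
Long side: √(264 · 341) = √90024 ≈ 300.0 → 300 mm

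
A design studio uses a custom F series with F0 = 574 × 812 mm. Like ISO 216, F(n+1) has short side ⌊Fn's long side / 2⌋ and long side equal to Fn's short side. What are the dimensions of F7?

50 × 71 mm

F1 = 406 × 574 mm (from F0 by 1 halving).
F2: ⌊574/2⌋ × 406 = 287 × 406 mm
F3: ⌊406/2⌋ × 287 = 203 × 287 mm
F4: ⌊287/2⌋ × 203 = 143 × 203 mm
F5: ⌊203/2⌋ × 143 = 101 × 143 mm
F6: ⌊143/2⌋ × 101 = 71 × 101 mm
F7: ⌊101/2⌋ × 71 = 50 × 71 mm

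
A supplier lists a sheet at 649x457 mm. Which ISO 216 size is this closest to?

C2 (458 × 648 mm)

Aspect ratio 649/457 ≈ 1.420 — close to the ISO √2 ≈ 1.414.
In the C-series (envelope sizes, between A and B): C2 = 458 × 648 mm.
Off by 2 mm total — nearest standard size.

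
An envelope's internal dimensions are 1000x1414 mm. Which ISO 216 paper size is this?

B0 (1000 × 1414 mm)

Aspect ratio 1414/1000 ≈ 1.414 — close to the ISO √2 ≈ 1.414.
In the B-series (B0 = 1000 × 1414 mm): B0 = 1000 × 1414 mm.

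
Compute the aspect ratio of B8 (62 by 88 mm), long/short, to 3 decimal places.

88 / 62 = 1.419
ISO 216 targets √2 ≈ 1.414; the +0.005 deviation is from mm rounding.

1.419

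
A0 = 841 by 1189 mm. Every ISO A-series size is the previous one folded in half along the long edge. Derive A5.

148 × 210 mm

A1: ⌊1189/2⌋ × 841 = 594 × 841 mm
A2: ⌊841/2⌋ × 594 = 420 × 594 mm
A3: ⌊594/2⌋ × 420 = 297 × 420 mm
A4: ⌊420/2⌋ × 297 = 210 × 297 mm
A5: ⌊297/2⌋ × 210 = 148 × 210 mm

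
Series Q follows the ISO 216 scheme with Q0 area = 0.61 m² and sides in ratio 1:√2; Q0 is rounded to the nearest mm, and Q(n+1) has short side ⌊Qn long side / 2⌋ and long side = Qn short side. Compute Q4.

Let Q0's short side be w mm. w · w√2 = 0.61 m² = 610,000 mm², so w ≈ 656.8 mm and w√2 ≈ 928.8 mm → Q0 = 657 × 929 mm.
Q1: ⌊929/2⌋ × 657 = 464 × 657 mm
Q2: ⌊657/2⌋ × 464 = 328 × 464 mm
Q3: ⌊464/2⌋ × 328 = 232 × 328 mm
Q4: ⌊328/2⌋ × 232 = 164 × 232 mm

164 × 232 mm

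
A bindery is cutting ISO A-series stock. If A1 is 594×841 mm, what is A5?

148 × 210 mm

A2: ⌊841/2⌋ × 594 = 420 × 594 mm
A3: ⌊594/2⌋ × 420 = 297 × 420 mm
A4: ⌊420/2⌋ × 297 = 210 × 297 mm
A5: ⌊297/2⌋ × 210 = 148 × 210 mm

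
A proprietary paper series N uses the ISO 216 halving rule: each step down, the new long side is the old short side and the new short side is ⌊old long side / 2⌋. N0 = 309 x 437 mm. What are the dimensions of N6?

38 × 54 mm

N1: ⌊437/2⌋ × 309 = 218 × 309 mm
N2: ⌊309/2⌋ × 218 = 154 × 218 mm
N3: ⌊218/2⌋ × 154 = 109 × 154 mm
N4: ⌊154/2⌋ × 109 = 77 × 109 mm
N5: ⌊109/2⌋ × 77 = 54 × 77 mm
N6: ⌊77/2⌋ × 54 = 38 × 54 mm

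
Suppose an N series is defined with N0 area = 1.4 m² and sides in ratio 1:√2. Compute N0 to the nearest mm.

995 × 1407 mm

Let the short side be w mm. Then w · w√2 = 1.4 m² = 1,400,000 mm².
w² = 1,400,000/√2, so w ≈ 995.0 mm; long side = w√2 ≈ 1407.1 mm.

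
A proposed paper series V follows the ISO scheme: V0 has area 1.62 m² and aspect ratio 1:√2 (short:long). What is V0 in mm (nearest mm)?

1070 × 1514 mm

Let the short side be w mm. Then w · w√2 = 1.62 m² = 1,620,000 mm².
w² = 1,620,000/√2, so w ≈ 1070.3 mm; long side = w√2 ≈ 1513.6 mm.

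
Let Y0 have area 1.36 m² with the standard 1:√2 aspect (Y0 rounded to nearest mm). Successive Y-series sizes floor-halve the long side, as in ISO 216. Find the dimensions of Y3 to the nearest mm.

Let Y0's short side be w mm. w · w√2 = 1.36 m² = 1,360,000 mm², so w ≈ 980.6 mm and w√2 ≈ 1386.8 mm → Y0 = 981 × 1387 mm.
Y1: ⌊1387/2⌋ × 981 = 693 × 981 mm
Y2: ⌊981/2⌋ × 693 = 490 × 693 mm
Y3: ⌊693/2⌋ × 490 = 346 × 490 mm

346 × 490 mm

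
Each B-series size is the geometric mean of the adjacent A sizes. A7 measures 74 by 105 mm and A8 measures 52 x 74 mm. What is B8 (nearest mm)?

Short side: √(74 · 52) = √3848 ≈ 62.0 → 62 mm
Long side: √(105 · 74) = √7770 ≈ 88.1 → 88 mm

62 × 88 mm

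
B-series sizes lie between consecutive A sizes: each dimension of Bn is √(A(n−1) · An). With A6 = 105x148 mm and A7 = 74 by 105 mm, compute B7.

88 × 125 mm

Short side: √(105 · 74) = √7770 ≈ 88.1 → 88 mm
Long side: √(148 · 105) = √15540 ≈ 124.7 → 125 mm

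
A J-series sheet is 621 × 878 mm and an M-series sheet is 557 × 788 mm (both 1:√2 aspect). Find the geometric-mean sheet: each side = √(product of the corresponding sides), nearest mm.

Short side: √(621 · 557) = √345897 ≈ 588.1 → 588 mm
Long side: √(878 · 788) = √691864 ≈ 831.8 → 832 mm

588 × 832 mm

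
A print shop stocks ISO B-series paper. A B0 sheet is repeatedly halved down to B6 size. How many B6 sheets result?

Each ISO step halves the sheet: 1 × B0 → 2 × B1 → 4 × B2 → 8 × B3 → …
From B0 to B6 is 6 halving steps: 2^6 = 64.

64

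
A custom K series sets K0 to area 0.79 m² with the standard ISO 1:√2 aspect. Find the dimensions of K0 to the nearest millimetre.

747 × 1057 mm

Let the short side be w mm. Then w · w√2 = 0.79 m² = 790,000 mm².
w² = 790,000/√2, so w ≈ 747.4 mm; long side = w√2 ≈ 1057.0 mm.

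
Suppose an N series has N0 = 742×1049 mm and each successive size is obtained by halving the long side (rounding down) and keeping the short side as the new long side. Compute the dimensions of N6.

92 × 131 mm

N1: ⌊1049/2⌋ × 742 = 524 × 742 mm
N2: ⌊742/2⌋ × 524 = 371 × 524 mm
N3: ⌊524/2⌋ × 371 = 262 × 371 mm
N4: ⌊371/2⌋ × 262 = 185 × 262 mm
N5: ⌊262/2⌋ × 185 = 131 × 185 mm
N6: ⌊185/2⌋ × 131 = 92 × 131 mm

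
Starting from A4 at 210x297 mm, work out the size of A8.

52 × 74 mm

A5: ⌊297/2⌋ × 210 = 148 × 210 mm
A6: ⌊210/2⌋ × 148 = 105 × 148 mm
A7: ⌊148/2⌋ × 105 = 74 × 105 mm
A8: ⌊105/2⌋ × 74 = 52 × 74 mm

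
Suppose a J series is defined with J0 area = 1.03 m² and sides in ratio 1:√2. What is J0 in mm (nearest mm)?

Let the short side be w mm. Then w · w√2 = 1.03 m² = 1,030,000 mm².
w² = 1,030,000/√2, so w ≈ 853.4 mm; long side = w√2 ≈ 1206.9 mm.

853 × 1207 mm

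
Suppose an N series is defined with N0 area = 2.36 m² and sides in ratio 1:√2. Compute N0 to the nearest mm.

Let the short side be w mm. Then w · w√2 = 2.36 m² = 2,360,000 mm².
w² = 2,360,000/√2, so w ≈ 1291.8 mm; long side = w√2 ≈ 1826.9 mm.

1292 × 1827 mm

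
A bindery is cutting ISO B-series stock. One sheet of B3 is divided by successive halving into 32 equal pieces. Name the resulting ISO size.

B8

32 = 2^5, so 5 halving steps.
B3 → B4 → … → B8 after 5 steps.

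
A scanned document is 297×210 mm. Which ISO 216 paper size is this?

A4 (210 × 297 mm)

Aspect ratio 297/210 ≈ 1.414 — close to the ISO √2 ≈ 1.414.
In the A-series (A0 area = 1 m²): A4 = 210 × 297 mm.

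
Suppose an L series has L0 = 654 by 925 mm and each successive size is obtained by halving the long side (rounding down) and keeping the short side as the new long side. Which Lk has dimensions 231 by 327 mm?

L0: 654 × 925 mm
L1: 462 × 654 mm
L2: 327 × 462 mm
L3: 231 × 327 mm
L4: 163 × 231 mm
→ matches L3.

L3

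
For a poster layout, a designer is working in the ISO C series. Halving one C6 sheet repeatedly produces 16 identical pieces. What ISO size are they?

16 = 2^4, so 4 halving steps.
C6 → C7 → … → C10 after 4 steps.

C10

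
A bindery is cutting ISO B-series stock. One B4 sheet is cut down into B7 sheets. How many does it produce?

B4 = 250 × 353 mm; B7 = 88 × 125 mm.
Each halving step doubles the count; 3 steps from B4 to B7.
2^3 = 8.

8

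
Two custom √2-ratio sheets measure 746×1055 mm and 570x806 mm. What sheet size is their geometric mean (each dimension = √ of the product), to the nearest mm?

Short side: √(746 · 570) = √425220 ≈ 652.1 → 652 mm
Long side: √(1055 · 806) = √850330 ≈ 922.1 → 922 mm

652 × 922 mm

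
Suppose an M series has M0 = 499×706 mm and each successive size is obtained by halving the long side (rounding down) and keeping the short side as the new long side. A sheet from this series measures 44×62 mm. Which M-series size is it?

M7

M0: 499 × 706 mm
M1: 353 × 499 mm
M2: 249 × 353 mm
M3: 176 × 249 mm
M4: 124 × 176 mm
M5: 88 × 124 mm
M6: 62 × 88 mm
M7: 44 × 62 mm
M8: 31 × 44 mm
→ matches M7.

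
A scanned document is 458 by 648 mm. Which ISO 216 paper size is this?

C2 (458 × 648 mm)

Aspect ratio 648/458 ≈ 1.415 — close to the ISO √2 ≈ 1.414.
In the C-series (envelope sizes, between A and B): C2 = 458 × 648 mm.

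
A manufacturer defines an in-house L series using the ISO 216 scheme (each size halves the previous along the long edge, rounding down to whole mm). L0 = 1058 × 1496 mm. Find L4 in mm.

L1 = 748 × 1058 mm (from L0 by 1 halving).
L2: ⌊1058/2⌋ × 748 = 529 × 748 mm
L3: ⌊748/2⌋ × 529 = 374 × 529 mm
L4: ⌊529/2⌋ × 374 = 264 × 374 mm

264 × 374 mm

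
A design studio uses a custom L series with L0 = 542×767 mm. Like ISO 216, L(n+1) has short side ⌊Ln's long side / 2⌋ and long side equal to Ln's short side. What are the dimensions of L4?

135 × 191 mm

L1 = 383 × 542 mm (from L0 by 1 halving).
L2: ⌊542/2⌋ × 383 = 271 × 383 mm
L3: ⌊383/2⌋ × 271 = 191 × 271 mm
L4: ⌊271/2⌋ × 191 = 135 × 191 mm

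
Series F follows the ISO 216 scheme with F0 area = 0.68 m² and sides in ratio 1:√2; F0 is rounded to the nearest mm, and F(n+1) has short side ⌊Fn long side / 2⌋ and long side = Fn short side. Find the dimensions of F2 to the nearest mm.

Let F0's short side be w mm. w · w√2 = 0.68 m² = 680,000 mm², so w ≈ 693.4 mm and w√2 ≈ 980.6 mm → F0 = 693 × 981 mm.
F1: ⌊981/2⌋ × 693 = 490 × 693 mm
F2: ⌊693/2⌋ × 490 = 346 × 490 mm

346 × 490 mm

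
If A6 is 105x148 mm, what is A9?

A7: ⌊148/2⌋ × 105 = 74 × 105 mm
A8: ⌊105/2⌋ × 74 = 52 × 74 mm
A9: ⌊74/2⌋ × 52 = 37 × 52 mm

37 × 52 mm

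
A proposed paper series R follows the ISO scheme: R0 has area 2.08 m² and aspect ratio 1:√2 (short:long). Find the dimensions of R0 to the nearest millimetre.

Let the short side be w mm. Then w · w√2 = 2.08 m² = 2,080,000 mm².
w² = 2,080,000/√2, so w ≈ 1212.8 mm; long side = w√2 ≈ 1715.1 mm.

1213 × 1715 mm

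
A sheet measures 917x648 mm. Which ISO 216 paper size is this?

C1 (648 × 917 mm)

Aspect ratio 917/648 ≈ 1.415 — close to the ISO √2 ≈ 1.414.
In the C-series (envelope sizes, between A and B): C1 = 648 × 917 mm.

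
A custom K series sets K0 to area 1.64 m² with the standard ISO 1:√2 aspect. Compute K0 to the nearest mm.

1077 × 1523 mm

Let the short side be w mm. Then w · w√2 = 1.64 m² = 1,640,000 mm².
w² = 1,640,000/√2, so w ≈ 1076.9 mm; long side = w√2 ≈ 1522.9 mm.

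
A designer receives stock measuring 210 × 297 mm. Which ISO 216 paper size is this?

A4 (210 × 297 mm)

Aspect ratio 297/210 ≈ 1.414 — close to the ISO √2 ≈ 1.414.
In the A-series (A0 area = 1 m²): A4 = 210 × 297 mm.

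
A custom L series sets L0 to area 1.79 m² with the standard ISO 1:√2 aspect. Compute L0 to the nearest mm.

1125 × 1591 mm

Let the short side be w mm. Then w · w√2 = 1.79 m² = 1,790,000 mm².
w² = 1,790,000/√2, so w ≈ 1125.0 mm; long side = w√2 ≈ 1591.1 mm.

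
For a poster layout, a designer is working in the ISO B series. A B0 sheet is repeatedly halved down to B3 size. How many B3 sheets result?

8

Each ISO step halves the sheet: 1 × B0 → 2 × B1 → 4 × B2 → 8 × B3
From B0 to B3 is 3 halving steps: 2^3 = 8.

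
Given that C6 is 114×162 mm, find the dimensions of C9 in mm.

C7: ⌊162/2⌋ × 114 = 81 × 114 mm
C8: ⌊114/2⌋ × 81 = 57 × 81 mm
C9: ⌊81/2⌋ × 57 = 40 × 57 mm

40 × 57 mm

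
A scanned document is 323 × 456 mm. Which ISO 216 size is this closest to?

Aspect ratio 456/323 ≈ 1.412 — close to the ISO √2 ≈ 1.414.
In the C-series (envelope sizes, between A and B): C3 = 324 × 458 mm.
Off by 3 mm total — nearest standard size.

C3 (324 × 458 mm)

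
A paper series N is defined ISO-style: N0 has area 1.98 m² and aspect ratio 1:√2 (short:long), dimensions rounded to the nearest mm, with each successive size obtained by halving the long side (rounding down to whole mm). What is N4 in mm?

Let N0's short side be w mm. w · w√2 = 1.98 m² = 1,980,000 mm², so w ≈ 1183.2 mm and w√2 ≈ 1673.4 mm → N0 = 1183 × 1673 mm.
N1: ⌊1673/2⌋ × 1183 = 836 × 1183 mm
N2: ⌊1183/2⌋ × 836 = 591 × 836 mm
N3: ⌊836/2⌋ × 591 = 418 × 591 mm
N4: ⌊591/2⌋ × 418 = 295 × 418 mm

295 × 418 mm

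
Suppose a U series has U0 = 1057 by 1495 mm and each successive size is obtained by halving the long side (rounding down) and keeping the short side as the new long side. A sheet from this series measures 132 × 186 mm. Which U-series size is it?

U6

U0: 1057 × 1495 mm
U1: 747 × 1057 mm
U2: 528 × 747 mm
U3: 373 × 528 mm
U4: 264 × 373 mm
U5: 186 × 264 mm
U6: 132 × 186 mm
U7: 93 × 132 mm
→ matches U6.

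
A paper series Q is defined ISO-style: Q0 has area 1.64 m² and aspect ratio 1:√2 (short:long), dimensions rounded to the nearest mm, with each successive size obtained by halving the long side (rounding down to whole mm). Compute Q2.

538 × 761 mm

Let Q0's short side be w mm. w · w√2 = 1.64 m² = 1,640,000 mm², so w ≈ 1076.9 mm and w√2 ≈ 1522.9 mm → Q0 = 1077 × 1523 mm.
Q1: ⌊1523/2⌋ × 1077 = 761 × 1077 mm
Q2: ⌊1077/2⌋ × 761 = 538 × 761 mm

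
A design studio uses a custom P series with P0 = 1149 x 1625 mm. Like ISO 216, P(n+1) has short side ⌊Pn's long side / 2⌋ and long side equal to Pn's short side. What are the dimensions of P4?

P1: ⌊1625/2⌋ × 1149 = 812 × 1149 mm
P2: ⌊1149/2⌋ × 812 = 574 × 812 mm
P3: ⌊812/2⌋ × 574 = 406 × 574 mm
P4: ⌊574/2⌋ × 406 = 287 × 406 mm

287 × 406 mm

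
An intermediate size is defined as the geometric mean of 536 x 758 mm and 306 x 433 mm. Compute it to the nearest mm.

Short side: √(536 · 306) = √164016 ≈ 405.0 → 405 mm
Long side: √(758 · 433) = √328214 ≈ 572.9 → 573 mm

405 × 573 mm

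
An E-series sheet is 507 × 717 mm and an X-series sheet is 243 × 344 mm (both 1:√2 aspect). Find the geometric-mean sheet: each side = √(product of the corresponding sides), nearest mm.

351 × 497 mm

Short side: √(507 · 243) = √123201 ≈ 351.0 → 351 mm
Long side: √(717 · 344) = √246648 ≈ 496.6 → 497 mm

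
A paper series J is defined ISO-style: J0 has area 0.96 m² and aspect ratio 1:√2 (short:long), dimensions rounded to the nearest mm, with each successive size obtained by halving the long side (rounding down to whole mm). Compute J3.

291 × 412 mm

Let J0's short side be w mm. w · w√2 = 0.96 m² = 960,000 mm², so w ≈ 823.9 mm and w√2 ≈ 1165.2 mm → J0 = 824 × 1165 mm.
J1: ⌊1165/2⌋ × 824 = 582 × 824 mm
J2: ⌊824/2⌋ × 582 = 412 × 582 mm
J3: ⌊582/2⌋ × 412 = 291 × 412 mm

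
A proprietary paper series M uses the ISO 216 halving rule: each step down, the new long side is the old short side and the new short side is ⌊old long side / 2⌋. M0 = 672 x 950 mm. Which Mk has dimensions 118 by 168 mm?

M0: 672 × 950 mm
M1: 475 × 672 mm
M2: 336 × 475 mm
M3: 237 × 336 mm
M4: 168 × 237 mm
M5: 118 × 168 mm
M6: 84 × 118 mm
→ matches M5.

M5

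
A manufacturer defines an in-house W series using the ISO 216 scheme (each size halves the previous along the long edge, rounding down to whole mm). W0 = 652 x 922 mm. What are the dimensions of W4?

W1: ⌊922/2⌋ × 652 = 461 × 652 mm
W2: ⌊652/2⌋ × 461 = 326 × 461 mm
W3: ⌊461/2⌋ × 326 = 230 × 326 mm
W4: ⌊326/2⌋ × 230 = 163 × 230 mm

163 × 230 mm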